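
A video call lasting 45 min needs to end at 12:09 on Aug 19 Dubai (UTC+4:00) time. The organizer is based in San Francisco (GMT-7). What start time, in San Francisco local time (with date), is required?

00:24 on Aug 19

Target end time in UTC: 12:09 − 4:00 = 08:09 on Aug 19.
Subtract 45 minutes → start 07:24 UTC on Aug 19.
San Francisco is UTC−7:00: 07:24 − 7:00 = 00:24 on Aug 19.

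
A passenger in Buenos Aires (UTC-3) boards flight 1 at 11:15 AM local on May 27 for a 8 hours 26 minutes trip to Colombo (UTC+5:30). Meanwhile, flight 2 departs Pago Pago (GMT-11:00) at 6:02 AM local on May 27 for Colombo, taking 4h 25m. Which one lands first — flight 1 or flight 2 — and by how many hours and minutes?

Flight 1 in UTC: 11:15 AM + 3:00 = 2:15 PM on May 27.
+8 hours and 26 minutes → arrive 10:41 PM UTC on May 27.
Flight 2 in UTC: 6:02 AM + 11:00 = 5:02 PM on May 27.
+4 hours and 25 minutes → arrive 9:27 PM UTC on May 27.
Flight 2 lands earlier by 1 hour 14 minutes.

the second, by 1 hour 14 minutes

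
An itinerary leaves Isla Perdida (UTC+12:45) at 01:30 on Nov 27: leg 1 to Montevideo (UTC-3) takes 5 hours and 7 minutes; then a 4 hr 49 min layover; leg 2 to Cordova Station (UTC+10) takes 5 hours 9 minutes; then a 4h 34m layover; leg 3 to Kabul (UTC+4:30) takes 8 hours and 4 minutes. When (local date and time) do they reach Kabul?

Convert departure to UTC: 01:30 − 12:45 = 12:45 UTC on Nov 26.
Add 5 hours 7 minutes leg 1 → 17:52 UTC.
Add 4 hours 49 minutes layover in Montevideo → 22:41 UTC.
Add 5 hours and 9 minutes leg 2 → 03:50 UTC (Nov 27).
Add 4 hours 34 minutes layover in Cordova Station → 08:24 UTC.
Add 8 hours and 4 minutes leg 3 → 16:28 UTC.
Kabul is UTC+4:30, so local arrival = 16:28 + 4:30 = 20:58 on Nov 27.

20:58 on November 27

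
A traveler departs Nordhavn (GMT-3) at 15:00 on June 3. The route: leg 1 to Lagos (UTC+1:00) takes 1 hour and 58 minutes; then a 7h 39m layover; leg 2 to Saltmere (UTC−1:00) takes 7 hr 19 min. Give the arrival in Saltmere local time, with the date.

09:56 on June 4

Convert departure to UTC: 15:00 + 3:00 = 18:00 UTC on Jun 3.
Add 1 hour 58 minutes leg 1 → 19:58 UTC.
Add 7 hours 39 minutes layover in Lagos → 03:37 UTC (Jun 4).
Add 7 hours and 19 minutes leg 2 → 10:56 UTC.
Saltmere is UTC−1:00, so local arrival = 10:56 − 1:00 = 09:56 on Jun 4.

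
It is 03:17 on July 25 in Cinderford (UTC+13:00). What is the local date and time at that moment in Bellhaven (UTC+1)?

In UTC: 03:17 − 13:00 = 14:17 on Jul 24.
Bellhaven is UTC+1:00: 14:17 + 1:00 = 15:17 on Jul 24.

15:17 on July 24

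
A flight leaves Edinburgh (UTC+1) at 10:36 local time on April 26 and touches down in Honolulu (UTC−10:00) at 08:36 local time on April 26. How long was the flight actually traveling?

9 hours

Honolulu is 11:00 behind Edinburgh.
Clock-face elapsed time (ignoring zones) is −2 hours.
Actual elapsed = −2 hours + 11:00 = 9 hours.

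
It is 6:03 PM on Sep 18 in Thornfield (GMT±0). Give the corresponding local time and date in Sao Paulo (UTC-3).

Sao Paulo is 3:00 behind Thornfield.
Shift by the zone difference: 6:03 PM − 3:00 = 3:03 PM on Sep 18 in Sao Paulo.

3:03 PM on Sep 18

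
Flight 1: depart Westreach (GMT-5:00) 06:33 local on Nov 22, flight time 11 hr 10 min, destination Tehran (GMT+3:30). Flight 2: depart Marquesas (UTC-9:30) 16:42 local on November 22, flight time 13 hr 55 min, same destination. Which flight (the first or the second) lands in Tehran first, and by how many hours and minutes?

the first, by 17 hours 24 minutes

Flight 1 in UTC: 06:33 + 5:00 = 11:33 on Nov 22.
+11 hours and 10 minutes → arrive 22:43 UTC on Nov 22.
Flight 2 in UTC: 16:42 + 9:30 = 02:12 on Nov 23.
+13 hours 55 minutes → arrive 16:07 UTC on Nov 23.
Flight 1 lands earlier by 17 hours 24 minutes.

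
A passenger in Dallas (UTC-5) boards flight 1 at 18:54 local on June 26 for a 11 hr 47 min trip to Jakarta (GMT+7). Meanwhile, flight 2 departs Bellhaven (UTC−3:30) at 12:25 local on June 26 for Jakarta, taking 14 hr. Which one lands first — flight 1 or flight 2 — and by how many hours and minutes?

the second, by 5 hours 46 minutes

Flight 1 in UTC: 18:54 + 5:00 = 23:54 on Jun 26.
+11 hours 47 minutes → arrive 11:41 UTC on Jun 27.
Flight 2 in UTC: 12:25 + 3:30 = 15:55 on Jun 26.
+14 hours → arrive 05:55 UTC on Jun 27.
Flight 2 lands earlier by 5 hours 46 minutes.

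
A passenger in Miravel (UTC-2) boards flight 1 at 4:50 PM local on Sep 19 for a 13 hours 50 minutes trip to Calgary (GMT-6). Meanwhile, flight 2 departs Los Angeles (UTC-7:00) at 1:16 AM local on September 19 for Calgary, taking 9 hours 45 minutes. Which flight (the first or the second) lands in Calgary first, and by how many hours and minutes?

Flight 1 in UTC: 4:50 PM + 2:00 = 6:50 PM on Sep 19.
+13 hours 50 minutes → arrive 8:40 AM UTC on Sep 20.
Flight 2 in UTC: 1:16 AM + 7:00 = 8:16 AM on Sep 19.
+9 hours and 45 minutes → arrive 6:01 PM UTC on Sep 19.
Flight 2 lands earlier by 14 hours 39 minutes.

the second, by 14 hours 39 minutes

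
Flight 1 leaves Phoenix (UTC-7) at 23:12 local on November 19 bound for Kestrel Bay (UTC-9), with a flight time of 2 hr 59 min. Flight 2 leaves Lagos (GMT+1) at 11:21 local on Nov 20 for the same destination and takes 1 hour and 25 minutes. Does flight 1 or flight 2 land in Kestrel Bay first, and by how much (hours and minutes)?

the first, by 2 hours 35 minutes

Flight 1 in UTC: 23:12 + 7:00 = 06:12 on Nov 20.
+2 hours 59 minutes → arrive 09:11 UTC on Nov 20.
Flight 2 in UTC: 11:21 − 1:00 = 10:21 on Nov 20.
+1 hour and 25 minutes → arrive 11:46 UTC on Nov 20.
Flight 1 lands earlier by 2 hours 35 minutes.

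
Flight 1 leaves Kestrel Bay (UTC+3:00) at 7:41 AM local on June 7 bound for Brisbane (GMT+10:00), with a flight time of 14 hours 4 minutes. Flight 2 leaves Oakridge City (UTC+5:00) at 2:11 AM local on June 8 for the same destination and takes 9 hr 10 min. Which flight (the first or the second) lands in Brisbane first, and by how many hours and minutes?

the first, by 11 hours 36 minutes

Flight 1 in UTC: 7:41 AM − 3:00 = 4:41 AM on Jun 7.
+14 hours and 4 minutes → arrive 6:45 PM UTC on Jun 7.
Flight 2 in UTC: 2:11 AM − 5:00 = 9:11 PM on Jun 7.
+9 hours 10 minutes → arrive 6:21 AM UTC on Jun 8.
Flight 1 lands earlier by 11 hours 36 minutes.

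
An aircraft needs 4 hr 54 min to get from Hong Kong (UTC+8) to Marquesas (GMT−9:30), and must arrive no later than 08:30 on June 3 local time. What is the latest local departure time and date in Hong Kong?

Target arrival in UTC: 08:30 + 9:30 = 18:00 on Jun 3.
Subtract 4 hours and 54 minutes → departure 13:06 UTC on Jun 3.
Hong Kong is UTC+8:00: 13:06 + 8:00 = 21:06 on Jun 3.

21:06 on June 3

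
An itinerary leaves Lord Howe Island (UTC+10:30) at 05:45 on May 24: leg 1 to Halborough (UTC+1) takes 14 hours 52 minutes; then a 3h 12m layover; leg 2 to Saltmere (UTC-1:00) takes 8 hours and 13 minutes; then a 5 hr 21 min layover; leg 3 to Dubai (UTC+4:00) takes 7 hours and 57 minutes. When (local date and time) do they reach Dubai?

14:50 on May 25

Convert departure to UTC: 05:45 − 10:30 = 19:15 UTC on May 23.
Add 14 hours and 52 minutes leg 1 → 10:07 UTC (May 24).
Add 3 hours and 12 minutes layover in Halborough → 13:19 UTC.
Add 8 hours 13 minutes leg 2 → 21:32 UTC.
Add 5 hours and 21 minutes layover in Saltmere → 02:53 UTC (May 25).
Add 7 hours 57 minutes leg 3 → 10:50 UTC.
Dubai is UTC+4:00, so local arrival = 10:50 + 4:00 = 14:50 on May 25.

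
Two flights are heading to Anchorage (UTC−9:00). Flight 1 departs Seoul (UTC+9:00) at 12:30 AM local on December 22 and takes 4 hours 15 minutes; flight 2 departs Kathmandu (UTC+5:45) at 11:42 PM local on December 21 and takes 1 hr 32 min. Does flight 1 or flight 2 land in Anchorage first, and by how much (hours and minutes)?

Flight 1 in UTC: 12:30 AM − 9:00 = 3:30 PM on Dec 21.
+4 hours and 15 minutes → arrive 7:45 PM UTC on Dec 21.
Flight 2 in UTC: 11:42 PM − 5:45 = 5:57 PM on Dec 21.
+1 hour 32 minutes → arrive 7:29 PM UTC on Dec 21.
Flight 2 lands earlier by 16 minutes.

the second, by 16 minutes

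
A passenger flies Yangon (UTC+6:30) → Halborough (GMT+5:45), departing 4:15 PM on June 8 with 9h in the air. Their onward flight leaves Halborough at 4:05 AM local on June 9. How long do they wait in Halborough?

Convert departure to UTC: 4:15 PM − 6:30 = 9:45 AM UTC on Jun 8.
Add 9 hours flight time → 6:45 PM UTC.
Halborough is UTC+5:45, so local arrival = 6:45 PM + 5:45 = 12:30 AM on Jun 9.
Layover = 4:05 AM − 12:30 AM = 3 hours 35 minutes.

3 hours 35 minutes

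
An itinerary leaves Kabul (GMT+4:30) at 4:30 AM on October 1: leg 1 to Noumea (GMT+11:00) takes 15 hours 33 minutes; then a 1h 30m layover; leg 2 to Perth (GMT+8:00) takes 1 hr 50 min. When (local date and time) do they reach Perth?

2:53 AM on Oct 2

Convert departure to UTC: 4:30 AM − 4:30 = 12:00 AM UTC on Oct 1.
Add 15 hours and 33 minutes leg 1 → 3:33 PM UTC.
Add 1 hour 30 minutes layover in Noumea → 5:03 PM UTC.
Add 1 hour 50 minutes leg 2 → 6:53 PM UTC.
Perth is UTC+8:00, so local arrival = 6:53 PM + 8:00 = 2:53 AM on Oct 2.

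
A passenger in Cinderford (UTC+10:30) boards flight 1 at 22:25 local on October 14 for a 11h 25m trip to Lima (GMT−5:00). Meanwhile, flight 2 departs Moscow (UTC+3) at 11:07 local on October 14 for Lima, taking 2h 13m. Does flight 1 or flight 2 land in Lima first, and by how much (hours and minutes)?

Flight 1 in UTC: 22:25 − 10:30 = 11:55 on Oct 14.
+11 hours and 25 minutes → arrive 23:20 UTC on Oct 14.
Flight 2 in UTC: 11:07 − 3:00 = 08:07 on Oct 14.
+2 hours and 13 minutes → arrive 10:20 UTC on Oct 14.
Flight 2 lands earlier by 13 hours.

the second, by 13 hours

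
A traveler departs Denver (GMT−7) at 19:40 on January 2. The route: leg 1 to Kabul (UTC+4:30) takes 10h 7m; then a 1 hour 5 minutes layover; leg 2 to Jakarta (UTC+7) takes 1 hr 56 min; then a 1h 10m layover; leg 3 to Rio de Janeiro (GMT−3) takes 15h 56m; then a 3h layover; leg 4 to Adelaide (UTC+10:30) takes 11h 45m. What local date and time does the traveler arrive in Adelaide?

Convert departure to UTC: 19:40 + 7:00 = 02:40 UTC on Jan 3.
Add 10 hours 7 minutes leg 1 → 12:47 UTC.
Add 1 hour 5 minutes layover in Kabul → 13:52 UTC.
Add 1 hour 56 minutes leg 2 → 15:48 UTC.
Add 1 hour 10 minutes layover in Jakarta → 16:58 UTC.
Add 15 hours 56 minutes leg 3 → 08:54 UTC (Jan 4).
Add 3 hours layover in Rio de Janeiro → 11:54 UTC.
Add 11 hours and 45 minutes leg 4 → 23:39 UTC.
Adelaide is UTC+10:30, so local arrival = 23:39 + 10:30 = 10:09 on Jan 5.

10:09 on January 5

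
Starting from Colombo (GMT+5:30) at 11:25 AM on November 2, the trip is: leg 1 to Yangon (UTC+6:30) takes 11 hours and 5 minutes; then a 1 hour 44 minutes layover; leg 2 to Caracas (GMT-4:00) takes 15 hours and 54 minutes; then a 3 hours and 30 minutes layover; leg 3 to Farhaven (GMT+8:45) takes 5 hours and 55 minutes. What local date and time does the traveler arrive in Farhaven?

4:48 AM on November 4

Convert departure to UTC: 11:25 AM − 5:30 = 5:55 AM UTC on Nov 2.
Add 11 hours 5 minutes leg 1 → 5:00 PM UTC.
Add 1 hour and 44 minutes layover in Yangon → 6:44 PM UTC.
Add 15 hours and 54 minutes leg 2 → 10:38 AM UTC (Nov 3).
Add 3 hours 30 minutes layover in Caracas → 2:08 PM UTC.
Add 5 hours and 55 minutes leg 3 → 8:03 PM UTC.
Farhaven is UTC+8:45, so local arrival = 8:03 PM + 8:45 = 4:48 AM on Nov 4.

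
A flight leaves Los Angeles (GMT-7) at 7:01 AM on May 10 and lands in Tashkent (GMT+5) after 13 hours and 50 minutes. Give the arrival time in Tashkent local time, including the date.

Convert departure to UTC: 7:01 AM + 7:00 = 2:01 PM UTC on May 10.
Add 13 hours and 50 minutes travel time → 3:51 AM UTC (May 11).
Tashkent is UTC+5:00, so local arrival = 3:51 AM + 5:00 = 8:51 AM on May 11.

8:51 AM on May 11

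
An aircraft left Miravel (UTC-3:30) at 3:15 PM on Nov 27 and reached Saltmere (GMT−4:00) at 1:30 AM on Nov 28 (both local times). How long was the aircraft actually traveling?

10 hours 45 minutes

Departure in UTC: 3:15 PM + 3:30 = 6:45 PM on Nov 27.
Arrival in UTC: 1:30 AM + 4:00 = 5:30 AM on Nov 28.
Elapsed = 5:30 AM − 6:45 PM (+1 day) = 10 hours 45 minutes.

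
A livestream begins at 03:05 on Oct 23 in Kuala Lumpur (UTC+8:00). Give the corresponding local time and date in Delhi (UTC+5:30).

In UTC: 03:05 − 8:00 = 19:05 on Oct 22.
Delhi is UTC+5:30: 19:05 + 5:30 = 00:35 on Oct 23.

00:35 on October 23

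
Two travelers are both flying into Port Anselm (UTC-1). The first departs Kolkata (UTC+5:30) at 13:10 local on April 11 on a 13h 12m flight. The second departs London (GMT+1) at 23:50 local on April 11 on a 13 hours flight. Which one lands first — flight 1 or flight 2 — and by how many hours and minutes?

the first, by 14 hours 58 minutes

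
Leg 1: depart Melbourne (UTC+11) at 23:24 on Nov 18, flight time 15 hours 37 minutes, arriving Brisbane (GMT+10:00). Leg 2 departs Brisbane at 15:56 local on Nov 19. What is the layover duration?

1 hour 55 minutes

Convert departure to UTC: 23:24 − 11:00 = 12:24 UTC on Nov 18.
Add 15 hours and 37 minutes flight time → 04:01 UTC (Nov 19).
Brisbane is UTC+10:00, so local arrival = 04:01 + 10:00 = 14:01 on Nov 19.
Layover = 15:56 − 14:01 = 1 hour 55 minutes.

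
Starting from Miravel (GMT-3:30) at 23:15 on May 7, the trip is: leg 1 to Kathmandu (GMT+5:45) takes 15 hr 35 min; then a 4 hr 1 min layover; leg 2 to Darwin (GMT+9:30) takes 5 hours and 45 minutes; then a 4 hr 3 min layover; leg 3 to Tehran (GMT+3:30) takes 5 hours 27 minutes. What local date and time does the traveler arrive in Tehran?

17:06 on May 9

Convert departure to UTC: 23:15 + 3:30 = 02:45 UTC on May 8.
Add 15 hours 35 minutes leg 1 → 18:20 UTC.
Add 4 hours 1 minute layover in Kathmandu → 22:21 UTC.
Add 5 hours 45 minutes leg 2 → 04:06 UTC (May 9).
Add 4 hours and 3 minutes layover in Darwin → 08:09 UTC.
Add 5 hours and 27 minutes leg 3 → 13:36 UTC.
Tehran is UTC+3:30, so local arrival = 13:36 + 3:30 = 17:06 on May 9.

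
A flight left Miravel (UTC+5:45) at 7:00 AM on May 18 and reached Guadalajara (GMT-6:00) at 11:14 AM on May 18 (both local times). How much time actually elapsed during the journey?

15 hours 59 minutes

Guadalajara is 11:45 behind Miravel.
Clock-face elapsed time (ignoring zones) is 4 hours 14 minutes.
Actual elapsed = 4 hours 14 minutes + 11:45 = 15 hours 59 minutes.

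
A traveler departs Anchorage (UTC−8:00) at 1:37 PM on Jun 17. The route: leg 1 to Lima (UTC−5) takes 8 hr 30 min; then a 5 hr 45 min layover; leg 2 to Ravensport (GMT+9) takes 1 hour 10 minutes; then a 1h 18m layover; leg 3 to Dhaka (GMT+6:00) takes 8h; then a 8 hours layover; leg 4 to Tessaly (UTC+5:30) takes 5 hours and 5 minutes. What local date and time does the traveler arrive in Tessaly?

4:55 PM on June 19

Convert departure to UTC: 1:37 PM + 8:00 = 9:37 PM UTC on Jun 17.
Add 8 hours 30 minutes leg 1 → 6:07 AM UTC (Jun 18).
Add 5 hours 45 minutes layover in Lima → 11:52 AM UTC.
Add 1 hour and 10 minutes leg 2 → 1:02 PM UTC.
Add 1 hour 18 minutes layover in Ravensport → 2:20 PM UTC.
Add 8 hours leg 3 → 10:20 PM UTC.
Add 8 hours layover in Dhaka → 6:20 AM UTC (Jun 19).
Add 5 hours and 5 minutes leg 4 → 11:25 AM UTC.
Tessaly is UTC+5:30, so local arrival = 11:25 AM + 5:30 = 4:55 PM on Jun 19.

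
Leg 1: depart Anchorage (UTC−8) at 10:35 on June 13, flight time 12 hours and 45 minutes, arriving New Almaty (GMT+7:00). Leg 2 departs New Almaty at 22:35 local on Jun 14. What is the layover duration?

8 hours 15 minutes

Convert departure to UTC: 10:35 + 8:00 = 18:35 UTC on Jun 13.
Add 12 hours and 45 minutes flight time → 07:20 UTC (Jun 14).
New Almaty is UTC+7:00, so local arrival = 07:20 + 7:00 = 14:20 on Jun 14.
Layover = 22:35 − 14:20 = 8 hours 15 minutes.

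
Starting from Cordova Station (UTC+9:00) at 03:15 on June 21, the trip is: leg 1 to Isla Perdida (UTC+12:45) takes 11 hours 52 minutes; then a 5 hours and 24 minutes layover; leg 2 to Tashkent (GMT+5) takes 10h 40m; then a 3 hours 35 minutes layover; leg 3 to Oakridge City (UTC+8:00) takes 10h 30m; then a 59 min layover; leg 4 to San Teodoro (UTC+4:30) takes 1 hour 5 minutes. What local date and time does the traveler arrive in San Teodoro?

18:50 on Jun 22

Convert departure to UTC: 03:15 − 9:00 = 18:15 UTC on Jun 20.
Add 11 hours 52 minutes leg 1 → 06:07 UTC (Jun 21).
Add 5 hours and 24 minutes layover in Isla Perdida → 11:31 UTC.
Add 10 hours 40 minutes leg 2 → 22:11 UTC.
Add 3 hours and 35 minutes layover in Tashkent → 01:46 UTC (Jun 22).
Add 10 hours and 30 minutes leg 3 → 12:16 UTC.
Add 59 minutes layover in Oakridge City → 13:15 UTC.
Add 1 hour and 5 minutes leg 4 → 14:20 UTC.
San Teodoro is UTC+4:30, so local arrival = 14:20 + 4:30 = 18:50 on Jun 22.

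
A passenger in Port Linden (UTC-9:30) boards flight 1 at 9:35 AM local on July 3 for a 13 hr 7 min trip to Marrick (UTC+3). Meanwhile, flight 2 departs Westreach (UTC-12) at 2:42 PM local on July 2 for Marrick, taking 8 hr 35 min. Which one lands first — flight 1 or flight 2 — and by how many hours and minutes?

Flight 1 in UTC: 9:35 AM + 9:30 = 7:05 PM on Jul 3.
+13 hours and 7 minutes → arrive 8:12 AM UTC on Jul 4.
Flight 2 in UTC: 2:42 PM + 12:00 = 2:42 AM on Jul 3.
+8 hours 35 minutes → arrive 11:17 AM UTC on Jul 3.
Flight 2 lands earlier by 20 hours 55 minutes.

the second, by 20 hours 55 minutes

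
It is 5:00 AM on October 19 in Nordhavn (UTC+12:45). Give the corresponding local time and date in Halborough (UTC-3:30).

12:45 PM on October 18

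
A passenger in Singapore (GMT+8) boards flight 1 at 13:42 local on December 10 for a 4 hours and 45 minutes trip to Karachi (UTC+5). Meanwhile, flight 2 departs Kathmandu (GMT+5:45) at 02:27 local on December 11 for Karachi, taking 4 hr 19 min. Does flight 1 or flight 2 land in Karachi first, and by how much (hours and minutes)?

the first, by 14 hours 34 minutes

Flight 1 in UTC: 13:42 − 8:00 = 05:42 on Dec 10.
+4 hours and 45 minutes → arrive 10:27 UTC on Dec 10.
Flight 2 in UTC: 02:27 − 5:45 = 20:42 on Dec 10.
+4 hours 19 minutes → arrive 01:01 UTC on Dec 11.
Flight 1 lands earlier by 14 hours 34 minutes.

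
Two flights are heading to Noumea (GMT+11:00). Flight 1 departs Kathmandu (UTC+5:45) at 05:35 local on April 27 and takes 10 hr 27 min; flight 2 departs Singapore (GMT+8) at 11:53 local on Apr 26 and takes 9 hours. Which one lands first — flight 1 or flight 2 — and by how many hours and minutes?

the second, by 21 hours 24 minutes

Flight 1 in UTC: 05:35 − 5:45 = 23:50 on Apr 26.
+10 hours 27 minutes → arrive 10:17 UTC on Apr 27.
Flight 2 in UTC: 11:53 − 8:00 = 03:53 on Apr 26.
+9 hours → arrive 12:53 UTC on Apr 26.
Flight 2 lands earlier by 21 hours 24 minutes.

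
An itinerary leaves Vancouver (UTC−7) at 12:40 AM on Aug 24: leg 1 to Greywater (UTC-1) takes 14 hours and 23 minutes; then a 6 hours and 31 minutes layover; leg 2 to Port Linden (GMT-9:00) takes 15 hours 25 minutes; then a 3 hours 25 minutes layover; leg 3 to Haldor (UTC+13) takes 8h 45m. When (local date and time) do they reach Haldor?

9:09 PM on Aug 26

Convert departure to UTC: 12:40 AM + 7:00 = 7:40 AM UTC on Aug 24.
Add 14 hours 23 minutes leg 1 → 10:03 PM UTC.
Add 6 hours and 31 minutes layover in Greywater → 4:34 AM UTC (Aug 25).
Add 15 hours 25 minutes leg 2 → 7:59 PM UTC.
Add 3 hours 25 minutes layover in Port Linden → 11:24 PM UTC.
Add 8 hours 45 minutes leg 3 → 8:09 AM UTC (Aug 26).
Haldor is UTC+13:00, so local arrival = 8:09 AM + 13:00 = 9:09 PM on Aug 26.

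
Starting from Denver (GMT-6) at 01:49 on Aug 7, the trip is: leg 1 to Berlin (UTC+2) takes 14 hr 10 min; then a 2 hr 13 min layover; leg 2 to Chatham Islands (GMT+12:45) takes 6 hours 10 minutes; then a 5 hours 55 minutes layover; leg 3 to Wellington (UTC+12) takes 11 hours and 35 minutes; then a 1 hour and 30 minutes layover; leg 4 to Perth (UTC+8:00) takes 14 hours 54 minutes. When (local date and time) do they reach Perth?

00:16 on August 10

Convert departure to UTC: 01:49 + 6:00 = 07:49 UTC on Aug 7.
Add 14 hours 10 minutes leg 1 → 21:59 UTC.
Add 2 hours and 13 minutes layover in Berlin → 00:12 UTC (Aug 8).
Add 6 hours and 10 minutes leg 2 → 06:22 UTC.
Add 5 hours 55 minutes layover in Chatham Islands → 12:17 UTC.
Add 11 hours and 35 minutes leg 3 → 23:52 UTC.
Add 1 hour 30 minutes layover in Wellington → 01:22 UTC (Aug 9).
Add 14 hours 54 minutes leg 4 → 16:16 UTC.
Perth is UTC+8:00, so local arrival = 16:16 + 8:00 = 00:16 on Aug 10.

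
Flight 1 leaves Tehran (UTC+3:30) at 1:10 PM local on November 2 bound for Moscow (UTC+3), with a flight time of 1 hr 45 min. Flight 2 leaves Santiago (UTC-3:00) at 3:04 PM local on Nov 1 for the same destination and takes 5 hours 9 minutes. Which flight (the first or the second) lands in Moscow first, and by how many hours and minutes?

Flight 1 in UTC: 1:10 PM − 3:30 = 9:40 AM on Nov 2.
+1 hour and 45 minutes → arrive 11:25 AM UTC on Nov 2.
Flight 2 in UTC: 3:04 PM + 3:00 = 6:04 PM on Nov 1.
+5 hours and 9 minutes → arrive 11:13 PM UTC on Nov 1.
Flight 2 lands earlier by 12 hours 12 minutes.

the second, by 12 hours 12 minutes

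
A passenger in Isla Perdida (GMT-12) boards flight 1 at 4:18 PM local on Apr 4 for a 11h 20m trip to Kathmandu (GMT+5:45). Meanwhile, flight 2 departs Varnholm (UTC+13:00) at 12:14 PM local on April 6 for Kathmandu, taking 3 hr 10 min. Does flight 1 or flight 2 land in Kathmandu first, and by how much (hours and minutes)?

Flight 1 in UTC: 4:18 PM + 12:00 = 4:18 AM on Apr 5.
+11 hours and 20 minutes → arrive 3:38 PM UTC on Apr 5.
Flight 2 in UTC: 12:14 PM − 13:00 = 11:14 PM on Apr 5.
+3 hours 10 minutes → arrive 2:24 AM UTC on Apr 6.
Flight 1 lands earlier by 10 hours 46 minutes.

the first, by 10 hours 46 minutes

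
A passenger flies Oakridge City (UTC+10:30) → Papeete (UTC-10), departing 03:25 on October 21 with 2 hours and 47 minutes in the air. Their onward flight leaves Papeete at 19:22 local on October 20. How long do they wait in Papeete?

Convert departure to UTC: 03:25 − 10:30 = 16:55 UTC on Oct 20.
Add 2 hours 47 minutes flight time → 19:42 UTC.
Papeete is UTC−10:00, so local arrival = 19:42 − 10:00 = 09:42 on Oct 20.
Layover = 19:22 − 09:42 = 9 hours 40 minutes.

9 hours 40 minutes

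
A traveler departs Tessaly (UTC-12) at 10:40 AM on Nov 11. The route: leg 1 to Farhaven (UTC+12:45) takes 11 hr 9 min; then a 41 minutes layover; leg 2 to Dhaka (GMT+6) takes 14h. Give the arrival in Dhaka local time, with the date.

Convert departure to UTC: 10:40 AM + 12:00 = 10:40 PM UTC on Nov 11.
Add 11 hours and 9 minutes leg 1 → 9:49 AM UTC (Nov 12).
Add 41 minutes layover in Farhaven → 10:30 AM UTC.
Add 14 hours leg 2 → 12:30 AM UTC (Nov 13).
Dhaka is UTC+6:00, so local arrival = 12:30 AM + 6:00 = 6:30 AM on Nov 13.

6:30 AM on November 13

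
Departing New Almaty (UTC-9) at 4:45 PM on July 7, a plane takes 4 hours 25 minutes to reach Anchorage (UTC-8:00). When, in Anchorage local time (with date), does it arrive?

10:10 PM on Jul 7

Convert departure to UTC: 4:45 PM + 9:00 = 1:45 AM UTC on Jul 8.
Add 4 hours 25 minutes travel time → 6:10 AM UTC.
Anchorage is UTC−8:00, so local arrival = 6:10 AM − 8:00 = 10:10 PM on Jul 7.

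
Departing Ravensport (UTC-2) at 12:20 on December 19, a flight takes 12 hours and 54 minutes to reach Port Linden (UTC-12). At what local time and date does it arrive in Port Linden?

Convert departure to UTC: 12:20 + 2:00 = 14:20 UTC on Dec 19.
Add 12 hours and 54 minutes travel time → 03:14 UTC (Dec 20).
Port Linden is UTC−12:00, so local arrival = 03:14 − 12:00 = 15:14 on Dec 19.

15:14 on Dec 19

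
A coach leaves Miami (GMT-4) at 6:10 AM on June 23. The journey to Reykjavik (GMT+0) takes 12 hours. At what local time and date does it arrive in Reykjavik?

Reykjavik is 4:00 ahead of Miami.
After 12 hours it is 6:10 PM in Miami.
Shift by the zone difference: 6:10 PM + 4:00 = 10:10 PM on Jun 23 in Reykjavik.

10:10 PM on Jun 23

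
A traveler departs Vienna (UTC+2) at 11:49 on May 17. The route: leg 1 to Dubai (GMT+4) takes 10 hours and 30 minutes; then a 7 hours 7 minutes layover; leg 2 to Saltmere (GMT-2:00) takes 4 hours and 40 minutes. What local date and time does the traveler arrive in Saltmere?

06:06 on May 18

Convert departure to UTC: 11:49 − 2:00 = 09:49 UTC on May 17.
Add 10 hours and 30 minutes leg 1 → 20:19 UTC.
Add 7 hours 7 minutes layover in Dubai → 03:26 UTC (May 18).
Add 4 hours and 40 minutes leg 2 → 08:06 UTC.
Saltmere is UTC−2:00, so local arrival = 08:06 − 2:00 = 06:06 on May 18.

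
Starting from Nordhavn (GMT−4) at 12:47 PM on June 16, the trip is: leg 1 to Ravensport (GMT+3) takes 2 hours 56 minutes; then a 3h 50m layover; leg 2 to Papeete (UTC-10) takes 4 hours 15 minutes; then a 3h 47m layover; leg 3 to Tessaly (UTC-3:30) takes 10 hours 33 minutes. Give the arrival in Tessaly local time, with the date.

2:38 PM on June 17

Convert departure to UTC: 12:47 PM + 4:00 = 4:47 PM UTC on Jun 16.
Add 2 hours 56 minutes leg 1 → 7:43 PM UTC.
Add 3 hours and 50 minutes layover in Ravensport → 11:33 PM UTC.
Add 4 hours 15 minutes leg 2 → 3:48 AM UTC (Jun 17).
Add 3 hours and 47 minutes layover in Papeete → 7:35 AM UTC.
Add 10 hours 33 minutes leg 3 → 6:08 PM UTC.
Tessaly is UTC−3:30, so local arrival = 6:08 PM − 3:30 = 2:38 PM on Jun 17.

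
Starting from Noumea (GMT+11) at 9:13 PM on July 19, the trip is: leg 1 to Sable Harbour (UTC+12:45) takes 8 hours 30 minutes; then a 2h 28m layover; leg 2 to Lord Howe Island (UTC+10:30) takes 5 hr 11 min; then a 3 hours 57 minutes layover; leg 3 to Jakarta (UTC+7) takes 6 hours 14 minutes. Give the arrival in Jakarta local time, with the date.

Convert departure to UTC: 9:13 PM − 11:00 = 10:13 AM UTC on Jul 19.
Add 8 hours and 30 minutes leg 1 → 6:43 PM UTC.
Add 2 hours 28 minutes layover in Sable Harbour → 9:11 PM UTC.
Add 5 hours and 11 minutes leg 2 → 2:22 AM UTC (Jul 20).
Add 3 hours and 57 minutes layover in Lord Howe Island → 6:19 AM UTC.
Add 6 hours 14 minutes leg 3 → 12:33 PM UTC.
Jakarta is UTC+7:00, so local arrival = 12:33 PM + 7:00 = 7:33 PM on Jul 20.

7:33 PM on Jul 20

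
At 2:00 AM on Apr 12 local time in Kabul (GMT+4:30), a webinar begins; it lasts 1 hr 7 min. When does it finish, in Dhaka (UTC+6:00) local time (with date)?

Convert start to UTC: 2:00 AM − 4:30 = 9:30 PM UTC on Apr 11.
Add 1 hour 7 minutes duration → 10:37 PM UTC.
Dhaka is UTC+6:00, so local end time = 10:37 PM + 6:00 = 4:37 AM on Apr 12.

4:37 AM on April 12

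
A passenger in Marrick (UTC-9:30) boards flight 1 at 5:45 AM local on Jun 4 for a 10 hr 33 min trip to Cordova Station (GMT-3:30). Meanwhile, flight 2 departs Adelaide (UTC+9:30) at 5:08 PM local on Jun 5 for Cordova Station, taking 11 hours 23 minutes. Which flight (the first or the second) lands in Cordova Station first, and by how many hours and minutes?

the first, by 17 hours 13 minutes

Flight 1 in UTC: 5:45 AM + 9:30 = 3:15 PM on Jun 4.
+10 hours 33 minutes → arrive 1:48 AM UTC on Jun 5.
Flight 2 in UTC: 5:08 PM − 9:30 = 7:38 AM on Jun 5.
+11 hours 23 minutes → arrive 7:01 PM UTC on Jun 5.
Flight 1 lands earlier by 17 hours 13 minutes.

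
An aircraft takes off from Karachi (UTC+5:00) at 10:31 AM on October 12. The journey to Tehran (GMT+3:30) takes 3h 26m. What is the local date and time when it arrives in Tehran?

12:27 PM on October 12

Tehran is 1:30 behind Karachi.
After 3 hours and 26 minutes it is 1:57 PM in Karachi.
Shift by the zone difference: 1:57 PM − 1:30 = 12:27 PM on Oct 12 in Tehran.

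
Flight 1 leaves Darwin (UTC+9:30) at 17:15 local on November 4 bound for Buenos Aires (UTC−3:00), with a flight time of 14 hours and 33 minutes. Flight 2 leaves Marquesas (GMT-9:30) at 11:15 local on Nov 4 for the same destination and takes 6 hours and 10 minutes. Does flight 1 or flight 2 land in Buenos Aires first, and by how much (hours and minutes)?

the first, by 4 hours 37 minutes

Flight 1 in UTC: 17:15 − 9:30 = 07:45 on Nov 4.
+14 hours and 33 minutes → arrive 22:18 UTC on Nov 4.
Flight 2 in UTC: 11:15 + 9:30 = 20:45 on Nov 4.
+6 hours 10 minutes → arrive 02:55 UTC on Nov 5.
Flight 1 lands earlier by 4 hours 37 minutes.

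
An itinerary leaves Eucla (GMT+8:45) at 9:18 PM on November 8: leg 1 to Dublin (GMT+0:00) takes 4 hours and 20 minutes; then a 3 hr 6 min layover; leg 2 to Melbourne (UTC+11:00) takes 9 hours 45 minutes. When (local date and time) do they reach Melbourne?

4:44 PM on Nov 9

Convert departure to UTC: 9:18 PM − 8:45 = 12:33 PM UTC on Nov 8.
Add 4 hours 20 minutes leg 1 → 4:53 PM UTC.
Add 3 hours and 6 minutes layover in Dublin → 7:59 PM UTC.
Add 9 hours and 45 minutes leg 2 → 5:44 AM UTC (Nov 9).
Melbourne is UTC+11:00, so local arrival = 5:44 AM + 11:00 = 4:44 PM on Nov 9.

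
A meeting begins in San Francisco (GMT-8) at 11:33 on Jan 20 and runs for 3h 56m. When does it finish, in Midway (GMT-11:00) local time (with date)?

Midway is 3:00 behind San Francisco.
After 3 hours and 56 minutes it is 15:29 in San Francisco.
Shift by the zone difference: 15:29 − 3:00 = 12:29 on Jan 20 in Midway.

12:29 on January 20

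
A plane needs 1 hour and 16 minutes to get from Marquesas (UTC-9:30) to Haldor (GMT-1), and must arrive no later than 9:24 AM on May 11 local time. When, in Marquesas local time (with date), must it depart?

11:38 PM on May 10

Target arrival in UTC: 9:24 AM + 1:00 = 10:24 AM on May 11.
Subtract 1 hour and 16 minutes → departure 9:08 AM UTC on May 11.
Marquesas is UTC−9:30: 9:08 AM − 9:30 = 11:38 PM on May 10.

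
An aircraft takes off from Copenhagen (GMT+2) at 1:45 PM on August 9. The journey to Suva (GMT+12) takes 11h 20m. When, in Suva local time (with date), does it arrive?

Convert departure to UTC: 1:45 PM − 2:00 = 11:45 AM UTC on Aug 9.
Add 11 hours 20 minutes travel time → 11:05 PM UTC.
Suva is UTC+12:00, so local arrival = 11:05 PM + 12:00 = 11:05 AM on Aug 10.

11:05 AM on Aug 10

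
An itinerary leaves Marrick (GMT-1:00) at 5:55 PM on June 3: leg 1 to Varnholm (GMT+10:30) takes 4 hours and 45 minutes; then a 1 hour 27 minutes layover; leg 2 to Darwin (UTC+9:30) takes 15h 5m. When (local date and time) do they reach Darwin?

1:42 AM on June 5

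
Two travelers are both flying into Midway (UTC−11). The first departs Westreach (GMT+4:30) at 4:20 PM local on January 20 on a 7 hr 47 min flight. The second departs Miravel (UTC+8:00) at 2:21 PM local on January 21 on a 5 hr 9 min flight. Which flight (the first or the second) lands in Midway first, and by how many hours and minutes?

the first, by 15 hours 53 minutes

Flight 1 in UTC: 4:20 PM − 4:30 = 11:50 AM on Jan 20.
+7 hours 47 minutes → arrive 7:37 PM UTC on Jan 20.
Flight 2 in UTC: 2:21 PM − 8:00 = 6:21 AM on Jan 21.
+5 hours and 9 minutes → arrive 11:30 AM UTC on Jan 21.
Flight 1 lands earlier by 15 hours 53 minutes.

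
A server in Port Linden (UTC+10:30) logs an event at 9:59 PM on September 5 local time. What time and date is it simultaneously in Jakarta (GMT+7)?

6:29 PM on Sep 5

Jakarta is 3:30 behind Port Linden.
Shift by the zone difference: 9:59 PM − 3:30 = 6:29 PM on Sep 5 in Jakarta.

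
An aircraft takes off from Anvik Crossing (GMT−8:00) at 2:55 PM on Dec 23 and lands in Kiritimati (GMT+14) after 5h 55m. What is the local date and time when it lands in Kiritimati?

Convert departure to UTC: 2:55 PM + 8:00 = 10:55 PM UTC on Dec 23.
Add 5 hours and 55 minutes travel time → 4:50 AM UTC (Dec 24).
Kiritimati is UTC+14:00, so local arrival = 4:50 AM + 14:00 = 6:50 PM on Dec 24.

6:50 PM on Dec 24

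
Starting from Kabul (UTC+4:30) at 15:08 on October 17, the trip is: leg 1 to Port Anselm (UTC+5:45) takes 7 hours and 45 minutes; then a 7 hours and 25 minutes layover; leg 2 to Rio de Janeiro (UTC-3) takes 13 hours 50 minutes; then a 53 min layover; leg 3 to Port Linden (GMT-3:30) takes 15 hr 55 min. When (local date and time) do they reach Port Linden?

04:56 on Oct 19

Convert departure to UTC: 15:08 − 4:30 = 10:38 UTC on Oct 17.
Add 7 hours 45 minutes leg 1 → 18:23 UTC.
Add 7 hours 25 minutes layover in Port Anselm → 01:48 UTC (Oct 18).
Add 13 hours and 50 minutes leg 2 → 15:38 UTC.
Add 53 minutes layover in Rio de Janeiro → 16:31 UTC.
Add 15 hours 55 minutes leg 3 → 08:26 UTC (Oct 19).
Port Linden is UTC−3:30, so local arrival = 08:26 − 3:30 = 04:56 on Oct 19.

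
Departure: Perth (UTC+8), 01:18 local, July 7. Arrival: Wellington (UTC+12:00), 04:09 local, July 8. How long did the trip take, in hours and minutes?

22 hours 51 minutes

Departure in UTC: 01:18 − 8:00 = 17:18 on Jul 6.
Arrival in UTC: 04:09 − 12:00 = 16:09 on Jul 7.
Elapsed = 16:09 − 17:18 (+1 day) = 22 hours 51 minutes.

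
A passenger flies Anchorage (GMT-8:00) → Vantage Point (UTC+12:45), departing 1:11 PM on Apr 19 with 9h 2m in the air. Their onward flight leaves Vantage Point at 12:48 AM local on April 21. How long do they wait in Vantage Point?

5 hours 50 minutes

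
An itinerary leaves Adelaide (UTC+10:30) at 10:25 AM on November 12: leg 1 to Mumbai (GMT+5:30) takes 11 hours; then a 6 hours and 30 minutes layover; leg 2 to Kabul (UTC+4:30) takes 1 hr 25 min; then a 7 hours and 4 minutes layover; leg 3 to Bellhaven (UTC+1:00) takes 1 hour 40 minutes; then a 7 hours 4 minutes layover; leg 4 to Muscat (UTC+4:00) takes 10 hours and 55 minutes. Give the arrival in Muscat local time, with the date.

1:33 AM on November 14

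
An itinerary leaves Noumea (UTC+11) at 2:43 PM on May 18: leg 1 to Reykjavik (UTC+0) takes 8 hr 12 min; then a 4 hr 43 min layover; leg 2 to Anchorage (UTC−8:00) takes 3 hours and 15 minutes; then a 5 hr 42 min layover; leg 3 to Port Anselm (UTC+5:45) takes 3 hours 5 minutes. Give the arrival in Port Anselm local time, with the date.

Convert departure to UTC: 2:43 PM − 11:00 = 3:43 AM UTC on May 18.
Add 8 hours 12 minutes leg 1 → 11:55 AM UTC.
Add 4 hours 43 minutes layover in Reykjavik → 4:38 PM UTC.
Add 3 hours and 15 minutes leg 2 → 7:53 PM UTC.
Add 5 hours 42 minutes layover in Anchorage → 1:35 AM UTC (May 19).
Add 3 hours and 5 minutes leg 3 → 4:40 AM UTC.
Port Anselm is UTC+5:45, so local arrival = 4:40 AM + 5:45 = 10:25 AM on May 19.

10:25 AM on May 19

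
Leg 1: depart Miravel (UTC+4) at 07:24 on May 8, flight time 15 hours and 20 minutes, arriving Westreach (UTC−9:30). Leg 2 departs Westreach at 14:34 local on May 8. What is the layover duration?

Convert departure to UTC: 07:24 − 4:00 = 03:24 UTC on May 8.
Add 15 hours and 20 minutes flight time → 18:44 UTC.
Westreach is UTC−9:30, so local arrival = 18:44 − 9:30 = 09:14 on May 8.
Layover = 14:34 − 09:14 = 5 hours 20 minutes.

5 hours 20 minutes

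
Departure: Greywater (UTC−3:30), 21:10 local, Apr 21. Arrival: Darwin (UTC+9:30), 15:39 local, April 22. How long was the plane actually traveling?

5 hours 29 minutes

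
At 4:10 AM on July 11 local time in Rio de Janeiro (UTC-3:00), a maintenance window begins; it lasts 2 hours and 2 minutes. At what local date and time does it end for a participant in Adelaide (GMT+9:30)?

Convert start to UTC: 4:10 AM + 3:00 = 7:10 AM UTC on Jul 11.
Add 2 hours 2 minutes duration → 9:12 AM UTC.
Adelaide is UTC+9:30, so local end time = 9:12 AM + 9:30 = 6:42 PM on Jul 11.

6:42 PM on July 11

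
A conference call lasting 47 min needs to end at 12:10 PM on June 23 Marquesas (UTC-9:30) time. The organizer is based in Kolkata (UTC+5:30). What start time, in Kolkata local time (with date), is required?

Target end time in UTC: 12:10 PM + 9:30 = 9:40 PM on Jun 23.
Subtract 47 minutes → start 8:53 PM UTC on Jun 23.
Kolkata is UTC+5:30: 8:53 PM + 5:30 = 2:23 AM on Jun 24.

2:23 AM on Jun 24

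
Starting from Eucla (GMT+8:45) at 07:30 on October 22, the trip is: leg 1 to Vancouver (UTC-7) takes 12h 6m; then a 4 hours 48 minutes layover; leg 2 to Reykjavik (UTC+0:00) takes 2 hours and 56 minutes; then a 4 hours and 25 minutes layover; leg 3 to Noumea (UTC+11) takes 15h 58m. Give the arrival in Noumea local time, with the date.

Convert departure to UTC: 07:30 − 8:45 = 22:45 UTC on Oct 21.
Add 12 hours 6 minutes leg 1 → 10:51 UTC (Oct 22).
Add 4 hours and 48 minutes layover in Vancouver → 15:39 UTC.
Add 2 hours and 56 minutes leg 2 → 18:35 UTC.
Add 4 hours 25 minutes layover in Reykjavik → 23:00 UTC.
Add 15 hours 58 minutes leg 3 → 14:58 UTC (Oct 23).
Noumea is UTC+11:00, so local arrival = 14:58 + 11:00 = 01:58 on Oct 24.

01:58 on Oct 24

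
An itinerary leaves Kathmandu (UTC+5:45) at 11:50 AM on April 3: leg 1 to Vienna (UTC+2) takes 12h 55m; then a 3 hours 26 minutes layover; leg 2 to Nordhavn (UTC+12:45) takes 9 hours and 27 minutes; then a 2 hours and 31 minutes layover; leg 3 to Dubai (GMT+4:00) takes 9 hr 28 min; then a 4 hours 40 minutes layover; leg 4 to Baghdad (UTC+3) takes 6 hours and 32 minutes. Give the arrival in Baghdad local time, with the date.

10:04 AM on April 5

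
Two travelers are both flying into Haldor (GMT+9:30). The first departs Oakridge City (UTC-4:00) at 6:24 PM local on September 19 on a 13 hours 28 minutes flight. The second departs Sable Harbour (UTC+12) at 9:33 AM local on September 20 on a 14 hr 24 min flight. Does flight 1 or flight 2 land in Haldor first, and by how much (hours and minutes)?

the first, by 5 minutes

Flight 1 in UTC: 6:24 PM + 4:00 = 10:24 PM on Sep 19.
+13 hours and 28 minutes → arrive 11:52 AM UTC on Sep 20.
Flight 2 in UTC: 9:33 AM − 12:00 = 9:33 PM on Sep 19.
+14 hours 24 minutes → arrive 11:57 AM UTC on Sep 20.
Flight 1 lands earlier by 5 minutes.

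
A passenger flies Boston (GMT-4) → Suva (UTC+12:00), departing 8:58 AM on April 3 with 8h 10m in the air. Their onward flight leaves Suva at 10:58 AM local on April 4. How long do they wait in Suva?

1 hour 50 minutes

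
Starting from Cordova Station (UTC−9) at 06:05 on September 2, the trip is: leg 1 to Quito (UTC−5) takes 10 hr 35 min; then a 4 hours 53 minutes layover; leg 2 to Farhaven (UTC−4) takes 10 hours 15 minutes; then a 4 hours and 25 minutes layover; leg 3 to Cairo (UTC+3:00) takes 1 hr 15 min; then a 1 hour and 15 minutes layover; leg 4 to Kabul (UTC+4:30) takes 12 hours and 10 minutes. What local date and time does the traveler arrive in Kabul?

16:23 on Sep 4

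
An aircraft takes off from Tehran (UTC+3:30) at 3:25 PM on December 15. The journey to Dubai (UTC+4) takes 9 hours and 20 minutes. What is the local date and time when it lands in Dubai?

Convert departure to UTC: 3:25 PM − 3:30 = 11:55 AM UTC on Dec 15.
Add 9 hours and 20 minutes travel time → 9:15 PM UTC.
Dubai is UTC+4:00, so local arrival = 9:15 PM + 4:00 = 1:15 AM on Dec 16.

1:15 AM on Dec 16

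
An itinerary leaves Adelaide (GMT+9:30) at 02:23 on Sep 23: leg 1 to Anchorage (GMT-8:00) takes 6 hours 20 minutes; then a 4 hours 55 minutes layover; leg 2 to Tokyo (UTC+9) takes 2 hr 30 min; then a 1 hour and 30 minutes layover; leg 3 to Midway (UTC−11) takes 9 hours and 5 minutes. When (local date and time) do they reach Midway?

06:13 on September 23

Convert departure to UTC: 02:23 − 9:30 = 16:53 UTC on Sep 22.
Add 6 hours 20 minutes leg 1 → 23:13 UTC.
Add 4 hours 55 minutes layover in Anchorage → 04:08 UTC (Sep 23).
Add 2 hours 30 minutes leg 2 → 06:38 UTC.
Add 1 hour and 30 minutes layover in Tokyo → 08:08 UTC.
Add 9 hours 5 minutes leg 3 → 17:13 UTC.
Midway is UTC−11:00, so local arrival = 17:13 − 11:00 = 06:13 on Sep 23.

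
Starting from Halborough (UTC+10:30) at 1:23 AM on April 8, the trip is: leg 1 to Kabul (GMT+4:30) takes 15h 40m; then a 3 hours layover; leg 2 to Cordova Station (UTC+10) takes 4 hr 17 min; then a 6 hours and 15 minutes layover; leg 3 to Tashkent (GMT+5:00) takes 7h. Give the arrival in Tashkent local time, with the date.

8:05 AM on Apr 9

Convert departure to UTC: 1:23 AM − 10:30 = 2:53 PM UTC on Apr 7.
Add 15 hours 40 minutes leg 1 → 6:33 AM UTC (Apr 8).
Add 3 hours layover in Kabul → 9:33 AM UTC.
Add 4 hours and 17 minutes leg 2 → 1:50 PM UTC.
Add 6 hours and 15 minutes layover in Cordova Station → 8:05 PM UTC.
Add 7 hours leg 3 → 3:05 AM UTC (Apr 9).
Tashkent is UTC+5:00, so local arrival = 3:05 AM + 5:00 = 8:05 AM on Apr 9.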